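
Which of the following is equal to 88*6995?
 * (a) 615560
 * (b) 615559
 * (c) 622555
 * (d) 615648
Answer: a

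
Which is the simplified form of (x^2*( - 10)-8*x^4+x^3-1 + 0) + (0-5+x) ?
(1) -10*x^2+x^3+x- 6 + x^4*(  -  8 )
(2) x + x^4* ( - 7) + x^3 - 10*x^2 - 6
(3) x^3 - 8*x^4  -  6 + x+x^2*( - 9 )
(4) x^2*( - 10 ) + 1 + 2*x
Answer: 1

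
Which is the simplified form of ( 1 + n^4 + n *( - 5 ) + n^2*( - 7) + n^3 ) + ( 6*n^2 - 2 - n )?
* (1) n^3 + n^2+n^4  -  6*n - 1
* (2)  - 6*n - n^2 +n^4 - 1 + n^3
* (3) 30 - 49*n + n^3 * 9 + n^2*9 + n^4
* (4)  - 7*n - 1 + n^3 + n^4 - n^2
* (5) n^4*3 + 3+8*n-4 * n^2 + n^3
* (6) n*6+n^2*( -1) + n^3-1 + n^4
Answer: 2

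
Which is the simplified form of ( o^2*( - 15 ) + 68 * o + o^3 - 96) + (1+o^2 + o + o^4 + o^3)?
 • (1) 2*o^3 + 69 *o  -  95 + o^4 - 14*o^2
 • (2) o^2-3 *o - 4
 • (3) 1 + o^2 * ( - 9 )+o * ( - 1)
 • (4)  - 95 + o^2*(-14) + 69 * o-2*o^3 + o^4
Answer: 1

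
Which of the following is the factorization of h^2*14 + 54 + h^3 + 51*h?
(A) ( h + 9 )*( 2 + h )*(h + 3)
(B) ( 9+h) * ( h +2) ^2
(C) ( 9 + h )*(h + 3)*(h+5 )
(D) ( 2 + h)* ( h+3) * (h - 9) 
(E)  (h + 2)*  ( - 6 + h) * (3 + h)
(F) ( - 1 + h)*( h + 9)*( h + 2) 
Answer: A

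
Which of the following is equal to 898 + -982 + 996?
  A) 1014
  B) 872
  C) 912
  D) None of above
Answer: C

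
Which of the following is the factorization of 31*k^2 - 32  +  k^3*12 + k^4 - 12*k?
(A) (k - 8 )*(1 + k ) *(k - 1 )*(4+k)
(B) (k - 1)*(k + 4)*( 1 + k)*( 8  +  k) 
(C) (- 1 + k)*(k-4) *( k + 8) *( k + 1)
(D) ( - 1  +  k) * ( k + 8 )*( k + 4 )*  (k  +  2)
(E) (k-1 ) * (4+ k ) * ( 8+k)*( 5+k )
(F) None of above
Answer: B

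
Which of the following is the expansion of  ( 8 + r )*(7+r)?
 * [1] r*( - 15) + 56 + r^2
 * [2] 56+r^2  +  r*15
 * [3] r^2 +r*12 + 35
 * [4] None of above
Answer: 2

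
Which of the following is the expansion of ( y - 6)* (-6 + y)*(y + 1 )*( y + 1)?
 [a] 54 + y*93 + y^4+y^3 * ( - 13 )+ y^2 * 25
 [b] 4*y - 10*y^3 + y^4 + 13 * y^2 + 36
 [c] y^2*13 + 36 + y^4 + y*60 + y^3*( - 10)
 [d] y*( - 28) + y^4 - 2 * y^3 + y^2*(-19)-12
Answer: c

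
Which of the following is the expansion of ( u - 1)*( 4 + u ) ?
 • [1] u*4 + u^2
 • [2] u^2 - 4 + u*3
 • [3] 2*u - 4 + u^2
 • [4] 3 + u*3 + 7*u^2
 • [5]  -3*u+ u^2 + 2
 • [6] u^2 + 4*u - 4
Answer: 2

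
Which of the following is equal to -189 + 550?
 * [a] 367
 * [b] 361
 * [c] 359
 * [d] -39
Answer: b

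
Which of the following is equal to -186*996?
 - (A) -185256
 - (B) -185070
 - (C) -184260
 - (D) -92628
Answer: A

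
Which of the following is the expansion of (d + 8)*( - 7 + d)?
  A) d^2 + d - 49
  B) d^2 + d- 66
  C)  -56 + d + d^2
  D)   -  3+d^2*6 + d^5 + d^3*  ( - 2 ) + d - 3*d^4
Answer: C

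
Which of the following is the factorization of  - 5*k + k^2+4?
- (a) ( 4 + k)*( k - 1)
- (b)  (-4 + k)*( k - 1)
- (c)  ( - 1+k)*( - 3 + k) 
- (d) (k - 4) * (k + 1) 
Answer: b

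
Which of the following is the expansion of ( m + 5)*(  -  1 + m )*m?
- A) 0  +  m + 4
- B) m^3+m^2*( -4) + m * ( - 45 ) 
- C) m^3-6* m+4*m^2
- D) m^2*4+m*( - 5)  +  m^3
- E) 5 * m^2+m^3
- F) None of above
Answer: D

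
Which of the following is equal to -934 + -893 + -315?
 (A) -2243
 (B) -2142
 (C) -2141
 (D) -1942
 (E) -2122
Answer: B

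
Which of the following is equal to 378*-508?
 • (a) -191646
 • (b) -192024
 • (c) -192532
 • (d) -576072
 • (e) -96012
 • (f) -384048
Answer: b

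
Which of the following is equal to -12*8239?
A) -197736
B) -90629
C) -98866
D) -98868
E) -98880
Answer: D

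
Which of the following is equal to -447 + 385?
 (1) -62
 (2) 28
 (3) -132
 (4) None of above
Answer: 1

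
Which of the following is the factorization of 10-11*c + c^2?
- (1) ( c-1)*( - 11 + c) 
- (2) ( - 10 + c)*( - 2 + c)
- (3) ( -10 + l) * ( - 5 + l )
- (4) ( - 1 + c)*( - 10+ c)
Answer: 4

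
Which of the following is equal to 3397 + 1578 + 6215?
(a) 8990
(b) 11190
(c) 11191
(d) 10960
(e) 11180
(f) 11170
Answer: b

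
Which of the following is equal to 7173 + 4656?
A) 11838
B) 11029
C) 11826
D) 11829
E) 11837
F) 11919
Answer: D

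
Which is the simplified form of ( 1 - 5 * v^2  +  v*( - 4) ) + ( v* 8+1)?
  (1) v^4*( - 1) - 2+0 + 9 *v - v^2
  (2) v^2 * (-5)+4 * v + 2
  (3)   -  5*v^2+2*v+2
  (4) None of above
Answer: 2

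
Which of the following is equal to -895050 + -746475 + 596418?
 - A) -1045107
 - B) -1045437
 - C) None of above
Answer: A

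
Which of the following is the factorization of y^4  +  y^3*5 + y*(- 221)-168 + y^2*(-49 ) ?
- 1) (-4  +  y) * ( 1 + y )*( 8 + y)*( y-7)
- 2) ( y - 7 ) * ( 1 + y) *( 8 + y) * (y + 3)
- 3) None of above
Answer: 2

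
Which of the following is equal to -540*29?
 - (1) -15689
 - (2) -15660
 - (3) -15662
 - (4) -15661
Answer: 2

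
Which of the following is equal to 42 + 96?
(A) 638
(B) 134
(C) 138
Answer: C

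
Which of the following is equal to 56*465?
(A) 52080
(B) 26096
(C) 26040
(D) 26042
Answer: C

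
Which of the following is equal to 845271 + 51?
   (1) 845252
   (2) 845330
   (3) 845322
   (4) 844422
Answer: 3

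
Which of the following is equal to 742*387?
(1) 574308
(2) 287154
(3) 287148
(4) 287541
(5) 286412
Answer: 2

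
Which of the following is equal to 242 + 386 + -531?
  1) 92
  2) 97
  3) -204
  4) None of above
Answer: 2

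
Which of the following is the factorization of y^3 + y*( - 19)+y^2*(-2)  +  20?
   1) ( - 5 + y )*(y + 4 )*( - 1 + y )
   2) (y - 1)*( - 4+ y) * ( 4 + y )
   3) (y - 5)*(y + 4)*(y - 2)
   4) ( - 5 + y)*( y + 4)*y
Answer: 1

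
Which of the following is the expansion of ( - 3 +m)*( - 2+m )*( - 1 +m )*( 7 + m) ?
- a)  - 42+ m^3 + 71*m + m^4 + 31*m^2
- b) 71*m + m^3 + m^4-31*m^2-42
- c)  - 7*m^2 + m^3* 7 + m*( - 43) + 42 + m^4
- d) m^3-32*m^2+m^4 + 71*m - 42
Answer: b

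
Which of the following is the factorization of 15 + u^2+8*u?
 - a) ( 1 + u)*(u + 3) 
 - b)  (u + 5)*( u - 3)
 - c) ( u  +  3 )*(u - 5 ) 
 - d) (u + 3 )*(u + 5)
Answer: d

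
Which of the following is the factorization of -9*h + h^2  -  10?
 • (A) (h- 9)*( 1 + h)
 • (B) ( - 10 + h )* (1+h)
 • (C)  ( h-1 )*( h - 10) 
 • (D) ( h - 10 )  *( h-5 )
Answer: B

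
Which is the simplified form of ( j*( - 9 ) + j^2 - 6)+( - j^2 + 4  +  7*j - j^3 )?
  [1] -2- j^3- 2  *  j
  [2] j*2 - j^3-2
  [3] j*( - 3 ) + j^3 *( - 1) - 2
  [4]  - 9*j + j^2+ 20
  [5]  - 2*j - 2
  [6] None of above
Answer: 1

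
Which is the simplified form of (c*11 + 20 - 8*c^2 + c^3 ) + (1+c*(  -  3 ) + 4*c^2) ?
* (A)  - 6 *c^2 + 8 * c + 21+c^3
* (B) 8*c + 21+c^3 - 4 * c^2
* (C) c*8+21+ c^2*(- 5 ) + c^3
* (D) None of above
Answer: B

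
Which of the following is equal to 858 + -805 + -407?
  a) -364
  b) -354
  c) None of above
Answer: b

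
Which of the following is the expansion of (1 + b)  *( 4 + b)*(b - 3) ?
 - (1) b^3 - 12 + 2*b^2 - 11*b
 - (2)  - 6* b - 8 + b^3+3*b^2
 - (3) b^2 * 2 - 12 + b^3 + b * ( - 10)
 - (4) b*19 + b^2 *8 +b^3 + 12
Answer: 1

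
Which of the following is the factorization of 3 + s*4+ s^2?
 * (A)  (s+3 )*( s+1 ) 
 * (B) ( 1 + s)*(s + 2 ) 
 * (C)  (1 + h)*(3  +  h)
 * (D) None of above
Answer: A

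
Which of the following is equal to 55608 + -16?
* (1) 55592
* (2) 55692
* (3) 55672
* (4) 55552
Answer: 1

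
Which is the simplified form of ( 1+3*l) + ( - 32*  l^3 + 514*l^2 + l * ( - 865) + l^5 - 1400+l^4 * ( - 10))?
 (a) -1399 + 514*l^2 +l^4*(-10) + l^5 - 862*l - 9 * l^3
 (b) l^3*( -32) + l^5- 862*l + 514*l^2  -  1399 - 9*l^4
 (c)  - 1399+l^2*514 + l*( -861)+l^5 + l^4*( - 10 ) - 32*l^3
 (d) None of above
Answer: d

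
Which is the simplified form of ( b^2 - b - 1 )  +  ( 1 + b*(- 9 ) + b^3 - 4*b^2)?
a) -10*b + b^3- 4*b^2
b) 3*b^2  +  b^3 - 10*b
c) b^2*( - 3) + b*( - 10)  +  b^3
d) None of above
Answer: c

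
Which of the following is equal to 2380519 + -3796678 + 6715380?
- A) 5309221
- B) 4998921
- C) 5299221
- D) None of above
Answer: C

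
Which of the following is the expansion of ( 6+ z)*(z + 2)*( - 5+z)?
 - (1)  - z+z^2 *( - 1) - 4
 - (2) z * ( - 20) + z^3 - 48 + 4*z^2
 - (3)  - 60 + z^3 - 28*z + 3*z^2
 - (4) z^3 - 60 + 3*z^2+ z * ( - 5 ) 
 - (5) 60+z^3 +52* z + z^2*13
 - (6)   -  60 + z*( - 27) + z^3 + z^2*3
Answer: 3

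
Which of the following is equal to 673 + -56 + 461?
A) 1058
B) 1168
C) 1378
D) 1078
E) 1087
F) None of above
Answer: D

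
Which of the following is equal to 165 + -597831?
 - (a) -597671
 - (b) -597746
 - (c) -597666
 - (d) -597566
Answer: c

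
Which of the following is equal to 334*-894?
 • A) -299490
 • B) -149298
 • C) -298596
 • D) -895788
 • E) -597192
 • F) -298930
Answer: C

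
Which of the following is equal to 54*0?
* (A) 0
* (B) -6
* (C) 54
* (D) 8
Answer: A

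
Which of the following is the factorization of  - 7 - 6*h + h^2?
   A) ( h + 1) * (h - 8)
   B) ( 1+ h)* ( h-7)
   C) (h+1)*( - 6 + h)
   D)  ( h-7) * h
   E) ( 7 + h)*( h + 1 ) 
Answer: B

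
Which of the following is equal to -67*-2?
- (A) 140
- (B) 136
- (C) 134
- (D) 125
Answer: C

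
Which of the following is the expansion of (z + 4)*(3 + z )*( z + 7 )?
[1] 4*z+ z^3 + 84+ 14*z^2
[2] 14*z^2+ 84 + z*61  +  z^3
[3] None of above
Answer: 2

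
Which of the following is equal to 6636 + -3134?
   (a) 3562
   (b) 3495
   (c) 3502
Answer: c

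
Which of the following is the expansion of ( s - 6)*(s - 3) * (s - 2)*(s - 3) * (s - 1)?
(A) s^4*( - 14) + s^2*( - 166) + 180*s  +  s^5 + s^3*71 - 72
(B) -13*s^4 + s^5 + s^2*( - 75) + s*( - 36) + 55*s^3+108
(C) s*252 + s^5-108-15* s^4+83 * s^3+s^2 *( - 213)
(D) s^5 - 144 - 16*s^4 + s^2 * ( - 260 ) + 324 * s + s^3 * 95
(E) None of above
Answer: C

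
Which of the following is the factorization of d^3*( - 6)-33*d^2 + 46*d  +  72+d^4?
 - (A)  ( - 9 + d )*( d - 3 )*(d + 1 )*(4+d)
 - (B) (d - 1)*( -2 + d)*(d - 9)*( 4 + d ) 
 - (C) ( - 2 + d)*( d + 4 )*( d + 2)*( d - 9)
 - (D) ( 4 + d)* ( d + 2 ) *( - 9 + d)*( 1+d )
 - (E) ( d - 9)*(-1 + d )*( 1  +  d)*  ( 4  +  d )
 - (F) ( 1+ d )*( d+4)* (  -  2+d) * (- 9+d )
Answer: F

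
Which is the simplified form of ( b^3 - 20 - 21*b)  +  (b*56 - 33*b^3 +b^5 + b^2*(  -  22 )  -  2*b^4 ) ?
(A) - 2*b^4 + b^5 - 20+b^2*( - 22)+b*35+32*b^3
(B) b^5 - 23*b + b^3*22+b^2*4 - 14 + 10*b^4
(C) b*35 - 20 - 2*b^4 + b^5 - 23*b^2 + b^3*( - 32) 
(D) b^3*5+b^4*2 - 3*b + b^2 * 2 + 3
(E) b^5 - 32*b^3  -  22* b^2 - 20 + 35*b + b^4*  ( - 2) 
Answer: E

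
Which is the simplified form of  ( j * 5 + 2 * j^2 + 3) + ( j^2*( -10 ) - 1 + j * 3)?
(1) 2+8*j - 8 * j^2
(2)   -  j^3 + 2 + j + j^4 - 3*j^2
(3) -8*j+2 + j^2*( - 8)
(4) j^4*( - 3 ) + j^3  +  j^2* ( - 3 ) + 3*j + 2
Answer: 1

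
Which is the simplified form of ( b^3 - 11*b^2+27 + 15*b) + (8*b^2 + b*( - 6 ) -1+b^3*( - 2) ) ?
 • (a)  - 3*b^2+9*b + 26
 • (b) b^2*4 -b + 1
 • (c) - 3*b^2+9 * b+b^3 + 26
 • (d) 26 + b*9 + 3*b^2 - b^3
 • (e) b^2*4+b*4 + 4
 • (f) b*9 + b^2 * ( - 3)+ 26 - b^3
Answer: f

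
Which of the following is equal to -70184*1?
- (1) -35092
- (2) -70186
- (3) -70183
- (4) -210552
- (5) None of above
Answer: 5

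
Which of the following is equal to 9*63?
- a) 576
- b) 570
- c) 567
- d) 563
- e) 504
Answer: c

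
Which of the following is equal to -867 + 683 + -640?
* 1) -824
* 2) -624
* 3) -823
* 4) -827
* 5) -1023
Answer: 1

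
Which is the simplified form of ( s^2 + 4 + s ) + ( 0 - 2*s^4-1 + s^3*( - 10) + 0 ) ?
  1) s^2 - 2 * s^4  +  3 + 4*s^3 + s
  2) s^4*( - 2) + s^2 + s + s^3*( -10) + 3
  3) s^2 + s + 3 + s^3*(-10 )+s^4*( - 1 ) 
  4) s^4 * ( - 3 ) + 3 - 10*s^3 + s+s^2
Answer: 2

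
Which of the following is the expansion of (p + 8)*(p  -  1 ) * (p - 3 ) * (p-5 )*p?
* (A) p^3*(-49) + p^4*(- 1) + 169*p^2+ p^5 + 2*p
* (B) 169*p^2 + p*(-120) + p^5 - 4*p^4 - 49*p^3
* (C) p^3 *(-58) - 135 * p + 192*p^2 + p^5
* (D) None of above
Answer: D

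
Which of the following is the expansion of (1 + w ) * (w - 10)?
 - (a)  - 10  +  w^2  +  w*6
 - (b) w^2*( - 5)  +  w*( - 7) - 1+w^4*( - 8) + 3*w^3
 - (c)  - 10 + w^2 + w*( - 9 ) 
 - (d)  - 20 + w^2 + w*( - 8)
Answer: c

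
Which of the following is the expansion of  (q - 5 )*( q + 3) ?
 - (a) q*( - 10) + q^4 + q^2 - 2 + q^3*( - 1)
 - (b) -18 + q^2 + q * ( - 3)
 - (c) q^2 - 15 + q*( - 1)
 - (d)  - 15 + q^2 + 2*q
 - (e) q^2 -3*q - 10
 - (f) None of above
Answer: f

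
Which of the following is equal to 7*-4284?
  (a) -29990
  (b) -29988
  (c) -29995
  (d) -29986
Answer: b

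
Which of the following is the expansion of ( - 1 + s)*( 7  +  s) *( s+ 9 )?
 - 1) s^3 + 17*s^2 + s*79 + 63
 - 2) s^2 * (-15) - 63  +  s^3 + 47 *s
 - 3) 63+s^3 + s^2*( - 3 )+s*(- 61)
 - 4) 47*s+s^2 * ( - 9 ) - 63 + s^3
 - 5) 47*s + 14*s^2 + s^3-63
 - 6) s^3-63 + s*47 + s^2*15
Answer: 6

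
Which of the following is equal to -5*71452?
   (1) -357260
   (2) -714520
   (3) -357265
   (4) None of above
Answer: 1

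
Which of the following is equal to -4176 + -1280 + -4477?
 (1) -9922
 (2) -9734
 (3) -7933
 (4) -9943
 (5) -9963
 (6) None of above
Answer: 6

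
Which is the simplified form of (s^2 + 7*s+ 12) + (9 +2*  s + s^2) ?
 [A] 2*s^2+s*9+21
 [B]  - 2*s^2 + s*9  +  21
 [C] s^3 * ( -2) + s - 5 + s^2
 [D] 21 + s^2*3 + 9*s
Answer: A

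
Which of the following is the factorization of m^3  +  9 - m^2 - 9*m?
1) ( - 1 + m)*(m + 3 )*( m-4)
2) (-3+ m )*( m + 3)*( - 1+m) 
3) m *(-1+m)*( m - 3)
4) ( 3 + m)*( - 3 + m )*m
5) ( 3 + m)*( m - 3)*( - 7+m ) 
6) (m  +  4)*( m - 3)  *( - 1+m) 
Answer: 2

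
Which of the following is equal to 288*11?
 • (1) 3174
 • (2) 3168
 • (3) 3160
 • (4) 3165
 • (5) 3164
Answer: 2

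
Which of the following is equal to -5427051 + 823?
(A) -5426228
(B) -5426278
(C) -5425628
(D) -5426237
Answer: A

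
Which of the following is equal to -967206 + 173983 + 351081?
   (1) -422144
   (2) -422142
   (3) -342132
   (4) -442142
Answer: 4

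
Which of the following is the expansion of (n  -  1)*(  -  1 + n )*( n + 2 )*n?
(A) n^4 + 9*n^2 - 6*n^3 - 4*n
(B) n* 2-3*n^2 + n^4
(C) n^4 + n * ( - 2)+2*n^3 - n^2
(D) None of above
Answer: B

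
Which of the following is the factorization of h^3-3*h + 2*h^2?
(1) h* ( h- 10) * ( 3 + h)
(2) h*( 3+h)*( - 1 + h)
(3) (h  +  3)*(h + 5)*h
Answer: 2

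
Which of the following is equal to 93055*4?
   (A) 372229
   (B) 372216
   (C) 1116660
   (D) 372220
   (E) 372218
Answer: D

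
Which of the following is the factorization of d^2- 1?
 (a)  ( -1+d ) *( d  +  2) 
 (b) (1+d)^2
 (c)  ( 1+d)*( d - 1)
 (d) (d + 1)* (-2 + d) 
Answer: c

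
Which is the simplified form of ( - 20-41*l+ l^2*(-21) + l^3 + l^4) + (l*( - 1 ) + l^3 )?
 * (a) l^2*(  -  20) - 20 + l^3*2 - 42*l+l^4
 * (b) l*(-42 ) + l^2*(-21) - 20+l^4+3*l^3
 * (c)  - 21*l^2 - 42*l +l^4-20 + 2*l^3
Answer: c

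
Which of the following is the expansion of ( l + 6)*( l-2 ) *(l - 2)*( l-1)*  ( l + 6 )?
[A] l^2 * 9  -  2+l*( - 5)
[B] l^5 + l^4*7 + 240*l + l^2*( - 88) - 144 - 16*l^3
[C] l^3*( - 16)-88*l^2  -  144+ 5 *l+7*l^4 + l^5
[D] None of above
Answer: B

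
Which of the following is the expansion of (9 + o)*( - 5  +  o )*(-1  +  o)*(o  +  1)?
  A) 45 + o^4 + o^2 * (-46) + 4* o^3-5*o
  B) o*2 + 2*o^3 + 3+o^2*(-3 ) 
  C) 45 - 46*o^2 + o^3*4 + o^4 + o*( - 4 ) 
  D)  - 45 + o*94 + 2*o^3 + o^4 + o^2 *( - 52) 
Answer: C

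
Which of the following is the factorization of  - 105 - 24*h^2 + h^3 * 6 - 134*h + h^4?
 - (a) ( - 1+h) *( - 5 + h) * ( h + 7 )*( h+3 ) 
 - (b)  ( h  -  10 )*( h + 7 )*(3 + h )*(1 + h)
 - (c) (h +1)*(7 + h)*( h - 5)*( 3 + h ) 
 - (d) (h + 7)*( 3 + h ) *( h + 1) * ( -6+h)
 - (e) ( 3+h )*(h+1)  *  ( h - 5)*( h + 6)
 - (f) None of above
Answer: c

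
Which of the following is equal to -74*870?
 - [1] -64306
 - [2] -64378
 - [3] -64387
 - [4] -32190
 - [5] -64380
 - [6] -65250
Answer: 5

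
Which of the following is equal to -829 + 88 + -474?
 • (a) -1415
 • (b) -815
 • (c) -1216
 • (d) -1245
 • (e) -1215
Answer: e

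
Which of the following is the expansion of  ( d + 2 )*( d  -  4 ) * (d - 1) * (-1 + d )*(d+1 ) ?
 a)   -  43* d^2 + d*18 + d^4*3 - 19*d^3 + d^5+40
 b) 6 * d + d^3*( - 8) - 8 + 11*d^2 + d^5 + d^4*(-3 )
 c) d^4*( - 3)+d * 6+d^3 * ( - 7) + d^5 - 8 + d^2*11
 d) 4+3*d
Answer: c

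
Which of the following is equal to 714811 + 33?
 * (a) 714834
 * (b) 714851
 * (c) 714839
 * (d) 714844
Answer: d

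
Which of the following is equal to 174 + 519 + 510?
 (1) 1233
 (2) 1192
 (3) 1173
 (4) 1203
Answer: 4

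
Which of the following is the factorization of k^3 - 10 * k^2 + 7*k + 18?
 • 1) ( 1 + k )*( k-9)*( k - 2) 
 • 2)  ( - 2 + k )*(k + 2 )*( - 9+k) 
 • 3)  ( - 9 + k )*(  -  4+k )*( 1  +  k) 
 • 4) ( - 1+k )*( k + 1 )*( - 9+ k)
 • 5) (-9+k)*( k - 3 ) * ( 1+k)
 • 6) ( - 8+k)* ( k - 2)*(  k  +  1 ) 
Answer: 1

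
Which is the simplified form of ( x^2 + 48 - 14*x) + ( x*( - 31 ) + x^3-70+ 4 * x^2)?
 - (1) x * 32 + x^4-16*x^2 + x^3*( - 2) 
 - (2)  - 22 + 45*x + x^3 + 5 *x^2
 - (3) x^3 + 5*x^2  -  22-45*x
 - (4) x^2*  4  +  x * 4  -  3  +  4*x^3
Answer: 3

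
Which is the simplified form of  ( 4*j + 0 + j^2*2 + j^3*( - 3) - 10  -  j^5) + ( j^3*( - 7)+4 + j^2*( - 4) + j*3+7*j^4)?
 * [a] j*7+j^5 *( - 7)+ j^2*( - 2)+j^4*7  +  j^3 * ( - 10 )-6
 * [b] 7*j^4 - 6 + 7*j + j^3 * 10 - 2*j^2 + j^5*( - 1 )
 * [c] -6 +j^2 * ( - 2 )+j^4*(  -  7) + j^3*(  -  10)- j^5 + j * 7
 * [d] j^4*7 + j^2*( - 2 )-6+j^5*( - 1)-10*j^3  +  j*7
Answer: d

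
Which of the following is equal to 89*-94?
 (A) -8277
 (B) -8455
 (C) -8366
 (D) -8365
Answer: C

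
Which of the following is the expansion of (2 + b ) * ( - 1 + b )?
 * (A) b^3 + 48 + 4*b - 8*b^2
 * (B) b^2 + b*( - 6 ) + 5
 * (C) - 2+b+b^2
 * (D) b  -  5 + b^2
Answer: C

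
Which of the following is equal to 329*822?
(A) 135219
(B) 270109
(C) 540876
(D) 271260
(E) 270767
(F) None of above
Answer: F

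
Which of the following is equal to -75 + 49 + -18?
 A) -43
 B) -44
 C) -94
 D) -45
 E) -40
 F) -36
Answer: B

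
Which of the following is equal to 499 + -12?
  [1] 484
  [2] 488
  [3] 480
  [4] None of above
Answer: 4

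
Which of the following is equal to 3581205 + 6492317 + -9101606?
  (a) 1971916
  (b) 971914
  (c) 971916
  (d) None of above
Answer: c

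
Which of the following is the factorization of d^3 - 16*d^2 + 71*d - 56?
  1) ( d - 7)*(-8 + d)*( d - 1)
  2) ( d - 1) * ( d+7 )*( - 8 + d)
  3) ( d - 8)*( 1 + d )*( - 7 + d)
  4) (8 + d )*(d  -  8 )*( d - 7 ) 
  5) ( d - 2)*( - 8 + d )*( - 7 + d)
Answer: 1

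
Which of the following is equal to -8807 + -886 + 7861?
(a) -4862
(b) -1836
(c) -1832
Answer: c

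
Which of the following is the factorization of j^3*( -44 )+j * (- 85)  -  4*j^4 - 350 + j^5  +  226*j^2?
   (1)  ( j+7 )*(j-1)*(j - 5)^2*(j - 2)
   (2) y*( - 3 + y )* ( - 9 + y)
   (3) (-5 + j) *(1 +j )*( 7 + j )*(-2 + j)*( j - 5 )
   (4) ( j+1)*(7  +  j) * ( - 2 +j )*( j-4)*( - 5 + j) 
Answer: 3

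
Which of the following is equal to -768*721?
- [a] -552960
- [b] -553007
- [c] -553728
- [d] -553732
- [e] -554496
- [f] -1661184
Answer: c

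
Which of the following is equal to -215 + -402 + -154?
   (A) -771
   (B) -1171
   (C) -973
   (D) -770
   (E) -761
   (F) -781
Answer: A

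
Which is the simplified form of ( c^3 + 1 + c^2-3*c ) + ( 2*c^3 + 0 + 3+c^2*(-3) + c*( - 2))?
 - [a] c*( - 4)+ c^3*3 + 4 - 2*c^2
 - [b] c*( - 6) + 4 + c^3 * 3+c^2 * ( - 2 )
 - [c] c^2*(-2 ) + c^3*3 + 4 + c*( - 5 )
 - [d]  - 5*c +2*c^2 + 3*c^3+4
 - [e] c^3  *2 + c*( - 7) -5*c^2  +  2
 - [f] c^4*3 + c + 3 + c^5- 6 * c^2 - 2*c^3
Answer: c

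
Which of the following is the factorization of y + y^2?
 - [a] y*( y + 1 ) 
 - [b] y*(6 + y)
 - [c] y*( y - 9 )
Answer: a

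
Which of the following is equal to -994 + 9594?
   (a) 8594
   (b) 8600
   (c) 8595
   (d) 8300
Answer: b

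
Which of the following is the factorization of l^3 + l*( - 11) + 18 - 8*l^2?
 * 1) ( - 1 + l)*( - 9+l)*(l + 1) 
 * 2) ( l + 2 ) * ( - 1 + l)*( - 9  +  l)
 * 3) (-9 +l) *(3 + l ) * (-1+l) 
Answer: 2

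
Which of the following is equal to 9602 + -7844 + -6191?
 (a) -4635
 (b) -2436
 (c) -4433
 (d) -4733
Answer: c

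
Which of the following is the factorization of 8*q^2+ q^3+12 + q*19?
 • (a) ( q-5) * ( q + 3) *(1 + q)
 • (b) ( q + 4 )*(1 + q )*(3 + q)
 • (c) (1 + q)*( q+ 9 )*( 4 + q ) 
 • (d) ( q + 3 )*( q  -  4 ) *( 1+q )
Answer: b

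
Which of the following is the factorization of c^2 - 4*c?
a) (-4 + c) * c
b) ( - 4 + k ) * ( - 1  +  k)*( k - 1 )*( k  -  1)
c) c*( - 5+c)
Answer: a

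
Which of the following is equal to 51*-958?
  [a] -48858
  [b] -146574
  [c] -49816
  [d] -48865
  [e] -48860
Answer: a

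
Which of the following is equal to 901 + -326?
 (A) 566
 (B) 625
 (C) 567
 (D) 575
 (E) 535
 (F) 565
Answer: D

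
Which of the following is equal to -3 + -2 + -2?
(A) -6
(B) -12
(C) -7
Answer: C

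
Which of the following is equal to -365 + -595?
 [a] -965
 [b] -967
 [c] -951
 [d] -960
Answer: d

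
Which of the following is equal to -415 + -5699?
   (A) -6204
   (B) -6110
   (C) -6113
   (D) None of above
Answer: D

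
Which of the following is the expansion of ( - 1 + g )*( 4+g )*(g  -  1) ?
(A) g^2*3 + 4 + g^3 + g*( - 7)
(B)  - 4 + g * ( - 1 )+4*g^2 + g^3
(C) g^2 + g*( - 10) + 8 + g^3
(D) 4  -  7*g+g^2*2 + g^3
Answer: D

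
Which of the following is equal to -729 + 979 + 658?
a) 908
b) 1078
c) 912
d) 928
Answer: a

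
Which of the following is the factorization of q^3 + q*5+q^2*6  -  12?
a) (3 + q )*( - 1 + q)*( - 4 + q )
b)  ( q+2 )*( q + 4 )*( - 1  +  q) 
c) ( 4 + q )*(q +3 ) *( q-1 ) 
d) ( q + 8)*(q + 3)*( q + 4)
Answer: c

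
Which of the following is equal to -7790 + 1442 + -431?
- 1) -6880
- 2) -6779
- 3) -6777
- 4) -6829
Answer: 2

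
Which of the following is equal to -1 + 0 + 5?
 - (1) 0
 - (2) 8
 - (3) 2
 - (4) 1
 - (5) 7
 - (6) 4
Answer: 6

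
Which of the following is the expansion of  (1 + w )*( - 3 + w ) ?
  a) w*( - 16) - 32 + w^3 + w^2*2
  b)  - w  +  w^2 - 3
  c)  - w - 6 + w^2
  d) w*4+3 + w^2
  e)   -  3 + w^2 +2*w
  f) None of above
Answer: f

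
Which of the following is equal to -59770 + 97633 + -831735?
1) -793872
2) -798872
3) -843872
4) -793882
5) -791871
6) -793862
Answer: 1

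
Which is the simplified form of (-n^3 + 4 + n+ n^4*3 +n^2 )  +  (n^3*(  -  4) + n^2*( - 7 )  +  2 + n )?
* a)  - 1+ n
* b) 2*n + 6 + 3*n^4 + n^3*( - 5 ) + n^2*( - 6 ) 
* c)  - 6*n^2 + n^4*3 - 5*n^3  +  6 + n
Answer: b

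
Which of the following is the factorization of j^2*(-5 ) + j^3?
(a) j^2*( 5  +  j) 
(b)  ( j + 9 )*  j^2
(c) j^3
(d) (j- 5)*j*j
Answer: d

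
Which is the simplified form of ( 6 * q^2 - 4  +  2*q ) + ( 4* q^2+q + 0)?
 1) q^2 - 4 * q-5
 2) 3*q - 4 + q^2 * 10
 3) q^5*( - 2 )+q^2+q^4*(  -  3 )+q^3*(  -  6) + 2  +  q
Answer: 2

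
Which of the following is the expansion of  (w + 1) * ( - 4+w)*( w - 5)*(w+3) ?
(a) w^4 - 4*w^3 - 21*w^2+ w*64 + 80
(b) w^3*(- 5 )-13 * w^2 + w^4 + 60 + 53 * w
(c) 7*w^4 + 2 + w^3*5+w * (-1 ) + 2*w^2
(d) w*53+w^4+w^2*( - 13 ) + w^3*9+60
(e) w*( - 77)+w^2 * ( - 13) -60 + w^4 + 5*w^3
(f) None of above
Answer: b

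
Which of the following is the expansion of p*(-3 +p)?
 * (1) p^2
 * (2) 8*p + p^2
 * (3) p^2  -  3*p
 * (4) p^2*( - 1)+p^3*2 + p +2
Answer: 3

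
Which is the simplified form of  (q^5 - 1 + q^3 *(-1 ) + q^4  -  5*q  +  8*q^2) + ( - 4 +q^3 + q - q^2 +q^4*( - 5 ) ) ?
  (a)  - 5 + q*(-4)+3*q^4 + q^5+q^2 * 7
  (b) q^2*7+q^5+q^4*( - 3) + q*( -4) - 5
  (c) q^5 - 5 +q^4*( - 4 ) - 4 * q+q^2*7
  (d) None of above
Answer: c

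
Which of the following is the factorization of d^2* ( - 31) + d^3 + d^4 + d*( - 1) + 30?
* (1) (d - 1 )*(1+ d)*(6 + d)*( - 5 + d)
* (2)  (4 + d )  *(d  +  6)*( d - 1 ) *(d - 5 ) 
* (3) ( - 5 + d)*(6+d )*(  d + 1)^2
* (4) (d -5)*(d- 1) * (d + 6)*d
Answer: 1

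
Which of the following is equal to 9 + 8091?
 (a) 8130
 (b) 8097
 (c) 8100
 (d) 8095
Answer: c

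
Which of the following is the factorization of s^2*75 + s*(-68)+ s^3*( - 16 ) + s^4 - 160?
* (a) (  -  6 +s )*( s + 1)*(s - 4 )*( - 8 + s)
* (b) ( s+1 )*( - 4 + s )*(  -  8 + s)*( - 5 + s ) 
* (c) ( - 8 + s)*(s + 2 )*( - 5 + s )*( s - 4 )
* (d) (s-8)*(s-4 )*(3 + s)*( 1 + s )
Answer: b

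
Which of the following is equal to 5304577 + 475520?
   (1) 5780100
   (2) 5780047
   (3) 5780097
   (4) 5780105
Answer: 3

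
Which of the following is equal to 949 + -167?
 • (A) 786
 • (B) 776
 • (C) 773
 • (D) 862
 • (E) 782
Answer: E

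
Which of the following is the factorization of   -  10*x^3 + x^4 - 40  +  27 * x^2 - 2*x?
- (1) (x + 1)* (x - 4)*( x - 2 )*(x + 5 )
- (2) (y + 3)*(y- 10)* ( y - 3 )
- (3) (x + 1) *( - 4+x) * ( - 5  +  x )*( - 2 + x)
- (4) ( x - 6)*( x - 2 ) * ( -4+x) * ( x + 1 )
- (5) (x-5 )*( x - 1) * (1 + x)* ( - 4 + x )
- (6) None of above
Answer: 3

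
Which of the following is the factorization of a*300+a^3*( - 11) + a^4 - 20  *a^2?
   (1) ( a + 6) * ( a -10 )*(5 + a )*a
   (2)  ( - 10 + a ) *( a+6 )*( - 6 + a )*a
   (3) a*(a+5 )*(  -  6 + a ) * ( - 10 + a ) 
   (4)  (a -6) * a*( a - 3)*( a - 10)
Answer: 3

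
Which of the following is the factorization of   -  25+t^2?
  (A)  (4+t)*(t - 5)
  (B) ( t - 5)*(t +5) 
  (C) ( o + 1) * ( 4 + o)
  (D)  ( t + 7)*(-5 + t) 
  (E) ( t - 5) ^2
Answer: B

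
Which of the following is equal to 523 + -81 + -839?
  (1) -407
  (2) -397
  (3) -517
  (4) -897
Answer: 2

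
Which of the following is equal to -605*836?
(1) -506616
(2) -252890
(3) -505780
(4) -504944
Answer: 3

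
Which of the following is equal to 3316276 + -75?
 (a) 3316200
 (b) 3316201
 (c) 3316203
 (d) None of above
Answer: b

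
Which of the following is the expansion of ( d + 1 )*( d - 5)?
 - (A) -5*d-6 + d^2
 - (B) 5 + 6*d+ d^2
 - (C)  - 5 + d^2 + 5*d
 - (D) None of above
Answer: D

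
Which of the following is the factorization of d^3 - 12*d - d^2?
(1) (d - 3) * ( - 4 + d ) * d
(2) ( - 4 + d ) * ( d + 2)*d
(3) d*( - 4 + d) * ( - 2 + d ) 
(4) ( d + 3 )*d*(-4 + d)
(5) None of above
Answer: 4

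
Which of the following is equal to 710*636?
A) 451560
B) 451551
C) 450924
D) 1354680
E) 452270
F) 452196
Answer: A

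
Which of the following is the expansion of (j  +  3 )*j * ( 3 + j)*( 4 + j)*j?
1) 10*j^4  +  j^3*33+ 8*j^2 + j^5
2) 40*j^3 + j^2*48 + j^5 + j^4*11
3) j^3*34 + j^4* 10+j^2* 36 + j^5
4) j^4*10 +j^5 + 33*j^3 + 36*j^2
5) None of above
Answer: 4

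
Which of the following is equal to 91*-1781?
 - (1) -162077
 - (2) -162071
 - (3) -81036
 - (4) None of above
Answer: 2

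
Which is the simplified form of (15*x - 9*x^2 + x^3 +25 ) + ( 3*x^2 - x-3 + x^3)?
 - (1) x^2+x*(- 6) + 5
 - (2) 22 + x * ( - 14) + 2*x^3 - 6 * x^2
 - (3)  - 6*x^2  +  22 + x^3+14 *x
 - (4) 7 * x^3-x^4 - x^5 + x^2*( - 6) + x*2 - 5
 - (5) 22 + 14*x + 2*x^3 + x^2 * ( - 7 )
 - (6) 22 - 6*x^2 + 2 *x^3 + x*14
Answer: 6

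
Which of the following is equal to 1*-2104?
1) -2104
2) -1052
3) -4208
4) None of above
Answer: 1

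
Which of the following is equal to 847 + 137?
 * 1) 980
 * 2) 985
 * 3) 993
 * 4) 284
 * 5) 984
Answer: 5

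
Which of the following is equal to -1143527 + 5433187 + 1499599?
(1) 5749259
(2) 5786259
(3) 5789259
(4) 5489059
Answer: 3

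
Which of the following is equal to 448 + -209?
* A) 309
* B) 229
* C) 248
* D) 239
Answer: D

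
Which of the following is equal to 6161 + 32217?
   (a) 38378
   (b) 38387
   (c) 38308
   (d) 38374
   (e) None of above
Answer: a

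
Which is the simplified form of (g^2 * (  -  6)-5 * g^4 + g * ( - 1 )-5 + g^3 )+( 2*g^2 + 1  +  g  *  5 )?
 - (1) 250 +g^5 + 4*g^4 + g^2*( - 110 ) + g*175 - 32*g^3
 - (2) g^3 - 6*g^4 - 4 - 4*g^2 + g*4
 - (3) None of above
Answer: 3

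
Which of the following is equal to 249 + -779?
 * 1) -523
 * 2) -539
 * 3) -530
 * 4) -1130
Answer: 3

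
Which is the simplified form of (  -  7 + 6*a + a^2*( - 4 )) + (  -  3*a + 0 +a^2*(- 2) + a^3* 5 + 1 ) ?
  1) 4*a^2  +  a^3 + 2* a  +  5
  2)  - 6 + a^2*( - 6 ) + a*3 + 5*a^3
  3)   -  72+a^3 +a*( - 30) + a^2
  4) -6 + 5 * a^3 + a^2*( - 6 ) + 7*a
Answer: 2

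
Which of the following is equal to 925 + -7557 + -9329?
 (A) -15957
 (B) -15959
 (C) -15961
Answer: C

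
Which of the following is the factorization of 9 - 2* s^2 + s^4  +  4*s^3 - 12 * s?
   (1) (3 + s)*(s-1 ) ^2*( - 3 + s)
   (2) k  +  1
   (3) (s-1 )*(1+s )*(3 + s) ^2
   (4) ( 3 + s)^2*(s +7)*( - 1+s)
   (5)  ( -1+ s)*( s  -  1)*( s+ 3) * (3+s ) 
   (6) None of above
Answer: 5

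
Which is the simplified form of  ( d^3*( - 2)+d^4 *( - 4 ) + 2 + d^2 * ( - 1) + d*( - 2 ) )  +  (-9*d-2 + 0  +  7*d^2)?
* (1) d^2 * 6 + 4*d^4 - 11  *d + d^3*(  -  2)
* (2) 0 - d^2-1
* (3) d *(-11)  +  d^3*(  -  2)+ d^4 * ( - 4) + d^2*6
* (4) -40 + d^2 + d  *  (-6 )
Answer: 3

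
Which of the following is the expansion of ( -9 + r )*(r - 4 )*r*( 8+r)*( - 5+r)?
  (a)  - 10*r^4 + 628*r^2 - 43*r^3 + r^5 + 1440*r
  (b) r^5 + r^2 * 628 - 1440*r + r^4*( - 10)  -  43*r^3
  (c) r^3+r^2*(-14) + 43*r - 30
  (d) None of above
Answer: b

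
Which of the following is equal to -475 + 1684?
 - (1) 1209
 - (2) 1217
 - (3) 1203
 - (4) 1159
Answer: 1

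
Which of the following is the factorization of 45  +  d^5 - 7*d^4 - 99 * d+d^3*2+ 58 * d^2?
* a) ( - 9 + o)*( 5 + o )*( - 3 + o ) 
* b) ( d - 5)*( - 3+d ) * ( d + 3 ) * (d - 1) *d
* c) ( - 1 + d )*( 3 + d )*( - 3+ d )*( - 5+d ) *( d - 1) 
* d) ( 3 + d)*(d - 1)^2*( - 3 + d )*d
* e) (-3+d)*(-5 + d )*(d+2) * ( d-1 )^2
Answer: c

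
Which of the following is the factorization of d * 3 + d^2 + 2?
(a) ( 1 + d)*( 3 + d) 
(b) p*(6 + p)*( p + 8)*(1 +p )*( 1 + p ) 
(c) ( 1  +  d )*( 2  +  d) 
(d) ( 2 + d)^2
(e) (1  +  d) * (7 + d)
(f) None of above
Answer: c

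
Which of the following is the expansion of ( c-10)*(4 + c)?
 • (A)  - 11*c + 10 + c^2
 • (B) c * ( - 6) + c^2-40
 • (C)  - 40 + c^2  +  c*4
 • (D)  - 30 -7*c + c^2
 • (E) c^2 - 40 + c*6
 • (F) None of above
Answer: B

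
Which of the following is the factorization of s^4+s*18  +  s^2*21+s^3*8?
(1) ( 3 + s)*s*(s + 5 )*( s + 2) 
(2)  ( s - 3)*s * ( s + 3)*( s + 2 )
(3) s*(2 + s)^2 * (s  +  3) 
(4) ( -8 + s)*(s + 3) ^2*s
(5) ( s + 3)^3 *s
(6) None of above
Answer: 6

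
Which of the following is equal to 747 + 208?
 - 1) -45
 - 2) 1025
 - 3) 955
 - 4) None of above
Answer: 3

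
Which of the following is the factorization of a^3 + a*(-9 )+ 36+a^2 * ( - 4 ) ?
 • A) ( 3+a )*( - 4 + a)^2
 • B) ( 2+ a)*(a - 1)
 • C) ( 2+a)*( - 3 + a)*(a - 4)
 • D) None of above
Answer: D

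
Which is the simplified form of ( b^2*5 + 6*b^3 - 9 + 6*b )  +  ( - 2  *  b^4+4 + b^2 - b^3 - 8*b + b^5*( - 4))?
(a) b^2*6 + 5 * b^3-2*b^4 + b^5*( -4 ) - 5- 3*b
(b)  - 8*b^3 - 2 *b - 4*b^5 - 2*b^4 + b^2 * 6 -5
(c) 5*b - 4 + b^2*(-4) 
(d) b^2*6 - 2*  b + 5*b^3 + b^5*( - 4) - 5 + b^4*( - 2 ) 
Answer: d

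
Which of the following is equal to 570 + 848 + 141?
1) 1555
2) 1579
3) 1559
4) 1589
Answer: 3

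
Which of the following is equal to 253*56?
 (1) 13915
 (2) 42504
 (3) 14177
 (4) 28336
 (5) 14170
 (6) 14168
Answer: 6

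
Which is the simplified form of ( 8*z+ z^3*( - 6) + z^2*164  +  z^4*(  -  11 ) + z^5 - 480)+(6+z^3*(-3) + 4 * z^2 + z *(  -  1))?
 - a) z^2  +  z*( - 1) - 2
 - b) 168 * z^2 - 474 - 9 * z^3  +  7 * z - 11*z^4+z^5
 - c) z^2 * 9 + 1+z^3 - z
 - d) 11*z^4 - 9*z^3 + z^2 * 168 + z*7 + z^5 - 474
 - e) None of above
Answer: b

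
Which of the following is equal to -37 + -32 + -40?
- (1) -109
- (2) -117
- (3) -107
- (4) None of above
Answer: 1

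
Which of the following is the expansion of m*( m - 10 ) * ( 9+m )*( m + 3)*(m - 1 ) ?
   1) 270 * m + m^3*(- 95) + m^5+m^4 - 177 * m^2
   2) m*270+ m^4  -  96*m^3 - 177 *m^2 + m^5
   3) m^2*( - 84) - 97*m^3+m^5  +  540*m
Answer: 1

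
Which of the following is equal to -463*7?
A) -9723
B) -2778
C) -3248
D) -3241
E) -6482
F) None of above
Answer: D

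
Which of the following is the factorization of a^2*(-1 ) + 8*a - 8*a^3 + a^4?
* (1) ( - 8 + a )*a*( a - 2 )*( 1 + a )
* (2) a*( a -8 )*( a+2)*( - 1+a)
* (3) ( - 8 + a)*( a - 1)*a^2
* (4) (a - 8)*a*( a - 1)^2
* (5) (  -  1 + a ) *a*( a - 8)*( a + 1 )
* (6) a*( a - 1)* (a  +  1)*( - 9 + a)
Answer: 5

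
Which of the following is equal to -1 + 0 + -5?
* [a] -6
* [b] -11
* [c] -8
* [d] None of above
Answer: a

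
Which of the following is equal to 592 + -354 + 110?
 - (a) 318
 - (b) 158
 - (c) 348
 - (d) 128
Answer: c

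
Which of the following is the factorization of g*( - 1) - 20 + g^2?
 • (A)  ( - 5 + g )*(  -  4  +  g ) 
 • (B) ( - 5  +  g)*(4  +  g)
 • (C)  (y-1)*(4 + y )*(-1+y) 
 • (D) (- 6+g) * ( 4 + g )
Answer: B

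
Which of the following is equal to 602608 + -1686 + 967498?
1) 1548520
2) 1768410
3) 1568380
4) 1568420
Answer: 4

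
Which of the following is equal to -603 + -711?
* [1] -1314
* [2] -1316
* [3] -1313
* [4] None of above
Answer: 1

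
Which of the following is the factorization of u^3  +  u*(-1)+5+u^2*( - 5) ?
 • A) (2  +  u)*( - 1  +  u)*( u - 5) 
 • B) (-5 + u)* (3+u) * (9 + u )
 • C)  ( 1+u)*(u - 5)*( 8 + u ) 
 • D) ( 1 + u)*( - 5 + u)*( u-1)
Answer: D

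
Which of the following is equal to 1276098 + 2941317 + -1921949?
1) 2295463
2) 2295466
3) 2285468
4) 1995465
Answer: 2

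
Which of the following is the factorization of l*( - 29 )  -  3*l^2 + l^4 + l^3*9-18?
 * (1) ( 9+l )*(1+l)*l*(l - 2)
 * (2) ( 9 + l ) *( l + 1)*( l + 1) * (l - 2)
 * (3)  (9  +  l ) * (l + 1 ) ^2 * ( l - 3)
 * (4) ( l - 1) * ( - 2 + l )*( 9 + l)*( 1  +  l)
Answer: 2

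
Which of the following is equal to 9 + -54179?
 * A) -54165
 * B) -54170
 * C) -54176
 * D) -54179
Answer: B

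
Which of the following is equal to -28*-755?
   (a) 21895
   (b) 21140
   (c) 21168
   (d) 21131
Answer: b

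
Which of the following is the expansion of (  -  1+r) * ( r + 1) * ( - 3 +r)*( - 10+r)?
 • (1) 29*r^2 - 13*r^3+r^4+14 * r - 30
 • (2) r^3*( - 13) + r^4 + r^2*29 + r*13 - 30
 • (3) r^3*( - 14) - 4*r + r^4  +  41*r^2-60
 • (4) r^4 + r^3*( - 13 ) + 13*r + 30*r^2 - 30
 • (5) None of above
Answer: 2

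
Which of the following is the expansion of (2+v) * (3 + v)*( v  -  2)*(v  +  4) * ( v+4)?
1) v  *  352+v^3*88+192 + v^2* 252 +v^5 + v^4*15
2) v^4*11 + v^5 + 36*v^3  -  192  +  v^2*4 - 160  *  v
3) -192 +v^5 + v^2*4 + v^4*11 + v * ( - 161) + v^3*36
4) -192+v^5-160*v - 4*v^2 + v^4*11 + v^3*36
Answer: 2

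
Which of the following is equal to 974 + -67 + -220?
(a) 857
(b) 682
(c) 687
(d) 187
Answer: c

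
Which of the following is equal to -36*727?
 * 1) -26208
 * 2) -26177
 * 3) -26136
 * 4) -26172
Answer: 4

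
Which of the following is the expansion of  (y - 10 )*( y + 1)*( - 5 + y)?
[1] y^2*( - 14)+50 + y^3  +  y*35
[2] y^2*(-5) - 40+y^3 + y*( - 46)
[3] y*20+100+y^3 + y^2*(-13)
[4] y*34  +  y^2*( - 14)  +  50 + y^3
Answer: 1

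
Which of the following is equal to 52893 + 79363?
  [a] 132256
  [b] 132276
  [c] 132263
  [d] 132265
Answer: a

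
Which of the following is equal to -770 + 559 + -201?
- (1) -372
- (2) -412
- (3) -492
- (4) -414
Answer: 2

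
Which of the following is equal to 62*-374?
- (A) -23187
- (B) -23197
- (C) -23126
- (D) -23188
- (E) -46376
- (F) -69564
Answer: D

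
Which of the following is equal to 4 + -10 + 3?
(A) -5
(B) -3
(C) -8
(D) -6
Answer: B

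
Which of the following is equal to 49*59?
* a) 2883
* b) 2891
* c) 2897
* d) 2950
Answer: b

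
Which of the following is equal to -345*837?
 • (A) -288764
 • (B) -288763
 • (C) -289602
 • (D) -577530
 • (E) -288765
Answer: E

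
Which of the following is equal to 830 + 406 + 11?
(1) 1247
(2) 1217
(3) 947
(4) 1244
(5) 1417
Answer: 1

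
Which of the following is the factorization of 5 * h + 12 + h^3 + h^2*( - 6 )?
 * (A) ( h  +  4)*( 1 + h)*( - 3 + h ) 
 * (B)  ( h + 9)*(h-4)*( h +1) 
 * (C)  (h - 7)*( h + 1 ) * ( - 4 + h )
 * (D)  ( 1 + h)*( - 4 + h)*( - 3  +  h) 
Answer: D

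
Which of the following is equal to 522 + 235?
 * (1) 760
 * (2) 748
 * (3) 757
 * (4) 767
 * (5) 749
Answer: 3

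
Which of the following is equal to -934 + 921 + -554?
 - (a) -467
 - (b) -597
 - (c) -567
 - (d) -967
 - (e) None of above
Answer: c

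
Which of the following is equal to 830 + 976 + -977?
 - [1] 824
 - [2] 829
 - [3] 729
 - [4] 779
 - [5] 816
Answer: 2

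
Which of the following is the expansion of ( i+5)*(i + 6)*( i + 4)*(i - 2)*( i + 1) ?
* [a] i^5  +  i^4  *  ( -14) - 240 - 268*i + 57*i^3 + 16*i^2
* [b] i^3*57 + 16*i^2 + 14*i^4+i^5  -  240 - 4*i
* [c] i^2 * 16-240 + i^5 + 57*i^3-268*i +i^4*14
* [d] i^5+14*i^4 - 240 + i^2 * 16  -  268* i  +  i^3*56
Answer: c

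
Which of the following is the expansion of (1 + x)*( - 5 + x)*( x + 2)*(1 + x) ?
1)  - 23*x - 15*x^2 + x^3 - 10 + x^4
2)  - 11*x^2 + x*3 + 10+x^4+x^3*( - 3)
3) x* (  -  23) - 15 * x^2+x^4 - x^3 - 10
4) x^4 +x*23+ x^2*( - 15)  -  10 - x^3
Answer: 3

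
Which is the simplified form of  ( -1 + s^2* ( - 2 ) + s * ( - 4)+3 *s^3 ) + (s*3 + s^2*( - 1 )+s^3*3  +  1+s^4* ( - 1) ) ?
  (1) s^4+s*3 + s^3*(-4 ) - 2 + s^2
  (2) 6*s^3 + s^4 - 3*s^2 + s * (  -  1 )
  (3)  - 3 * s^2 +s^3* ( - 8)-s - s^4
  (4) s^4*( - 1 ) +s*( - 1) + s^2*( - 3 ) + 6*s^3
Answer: 4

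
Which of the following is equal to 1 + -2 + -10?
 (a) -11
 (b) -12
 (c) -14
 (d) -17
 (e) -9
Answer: a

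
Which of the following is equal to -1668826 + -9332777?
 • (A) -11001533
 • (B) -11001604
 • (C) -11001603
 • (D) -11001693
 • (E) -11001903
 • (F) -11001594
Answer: C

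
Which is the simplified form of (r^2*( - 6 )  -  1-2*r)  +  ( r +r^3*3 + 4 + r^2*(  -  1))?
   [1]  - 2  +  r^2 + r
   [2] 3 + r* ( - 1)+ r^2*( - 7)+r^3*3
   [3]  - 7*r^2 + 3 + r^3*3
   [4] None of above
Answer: 2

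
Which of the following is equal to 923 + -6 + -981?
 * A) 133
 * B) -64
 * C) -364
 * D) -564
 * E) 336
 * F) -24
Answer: B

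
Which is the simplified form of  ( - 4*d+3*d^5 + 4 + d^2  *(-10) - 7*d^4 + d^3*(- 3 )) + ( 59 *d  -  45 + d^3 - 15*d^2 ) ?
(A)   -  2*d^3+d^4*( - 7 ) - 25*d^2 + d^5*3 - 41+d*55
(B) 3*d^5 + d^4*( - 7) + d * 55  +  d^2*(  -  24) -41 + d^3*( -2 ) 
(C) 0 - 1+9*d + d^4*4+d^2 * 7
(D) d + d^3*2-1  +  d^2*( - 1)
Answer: A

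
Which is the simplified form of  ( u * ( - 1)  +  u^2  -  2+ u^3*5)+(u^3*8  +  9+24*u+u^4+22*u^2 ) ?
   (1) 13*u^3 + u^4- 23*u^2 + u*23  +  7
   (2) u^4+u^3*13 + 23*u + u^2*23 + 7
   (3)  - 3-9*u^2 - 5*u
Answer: 2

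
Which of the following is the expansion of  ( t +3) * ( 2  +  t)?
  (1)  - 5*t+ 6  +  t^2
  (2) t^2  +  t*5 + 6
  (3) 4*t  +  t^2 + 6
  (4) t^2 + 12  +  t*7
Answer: 2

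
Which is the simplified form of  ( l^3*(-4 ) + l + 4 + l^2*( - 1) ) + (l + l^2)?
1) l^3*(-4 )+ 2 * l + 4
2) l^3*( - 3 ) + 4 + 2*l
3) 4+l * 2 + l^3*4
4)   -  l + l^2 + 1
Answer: 1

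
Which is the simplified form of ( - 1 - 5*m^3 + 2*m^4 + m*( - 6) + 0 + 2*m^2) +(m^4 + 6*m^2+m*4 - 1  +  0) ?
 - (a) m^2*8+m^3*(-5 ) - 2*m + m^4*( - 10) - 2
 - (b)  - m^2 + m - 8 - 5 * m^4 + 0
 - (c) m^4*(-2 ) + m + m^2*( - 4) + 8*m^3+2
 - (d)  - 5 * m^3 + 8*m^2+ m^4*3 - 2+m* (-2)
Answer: d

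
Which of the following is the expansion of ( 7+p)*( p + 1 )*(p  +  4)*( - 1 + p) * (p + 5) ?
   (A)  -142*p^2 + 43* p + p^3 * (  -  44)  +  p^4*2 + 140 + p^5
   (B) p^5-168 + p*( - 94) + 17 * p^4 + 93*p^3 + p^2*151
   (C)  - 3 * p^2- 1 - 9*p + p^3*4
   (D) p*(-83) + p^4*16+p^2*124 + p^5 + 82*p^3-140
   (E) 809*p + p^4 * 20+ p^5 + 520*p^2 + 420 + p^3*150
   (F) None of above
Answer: D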